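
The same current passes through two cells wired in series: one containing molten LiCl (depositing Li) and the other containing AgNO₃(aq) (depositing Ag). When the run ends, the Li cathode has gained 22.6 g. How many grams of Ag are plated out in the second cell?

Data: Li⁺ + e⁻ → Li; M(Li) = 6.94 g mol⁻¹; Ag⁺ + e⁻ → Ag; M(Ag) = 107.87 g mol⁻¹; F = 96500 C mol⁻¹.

n(Li) = 22.6 / 6.94 = 3.256 mol.
Since Li⁺ + e⁻ → Li, n(e⁻) passed = 1 × 3.256 = 3.256 mol.
Cells in series carry the same charge, so the same 3.256 mol of electrons passes through cell 2.
Ag⁺ + e⁻ → Ag, so n(Ag) = 3.256 / 1 = 3.256 mol.
m(Ag) = 3.256 × 107.87 = 351 g.

351 g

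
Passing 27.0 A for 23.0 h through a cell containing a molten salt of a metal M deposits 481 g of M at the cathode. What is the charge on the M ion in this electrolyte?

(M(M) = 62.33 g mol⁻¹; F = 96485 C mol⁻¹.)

+3

Q = I·t = 27.00 A × 82800 s = 2236000 C, so n(e⁻) = 2236000/96485 = 23.17 mol.
n(M) deposited = 481 / 62.33 = 7.717 mol.
Electrons per atom = n(e⁻)/n(M) = 23.17 / 7.717 = 3.00 ≈ 3, so the ion is M³⁺.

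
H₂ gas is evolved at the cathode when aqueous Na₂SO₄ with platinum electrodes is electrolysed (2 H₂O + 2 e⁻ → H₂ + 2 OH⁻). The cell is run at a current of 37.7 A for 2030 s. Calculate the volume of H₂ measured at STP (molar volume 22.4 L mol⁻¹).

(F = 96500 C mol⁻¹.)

Q = I·t = 37.70 A × 2030.0 s = 76530 C.
n(e⁻) = Q/F = 76530 / 96500 = 0.7931 mol.
2 electrons are transferred per H₂ molecule, so n(H₂) = 0.7931 / 2 = 0.3965 mol.
V = n × V_m = 0.3965 × 22.4 = 8.88 L.

8.88 L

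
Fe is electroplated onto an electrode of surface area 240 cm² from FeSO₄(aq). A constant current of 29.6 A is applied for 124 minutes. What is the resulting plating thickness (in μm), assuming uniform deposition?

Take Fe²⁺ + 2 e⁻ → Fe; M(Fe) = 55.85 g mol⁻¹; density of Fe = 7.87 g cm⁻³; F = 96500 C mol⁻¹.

Q = I·t = 29.60 × 7440.0 = 220200 C; n(e⁻) = 2.282 mol.
n(Fe) = n(e⁻)/2 = 1.141 mol, so m = 1.141 × 55.85 = 63.73 g.
Volume = m/ρ = 63.73 / 7.87 = 8.098 cm³.
Thickness = V/A = 8.098 / 240 = 0.0337 cm = 337 μm.

337 μm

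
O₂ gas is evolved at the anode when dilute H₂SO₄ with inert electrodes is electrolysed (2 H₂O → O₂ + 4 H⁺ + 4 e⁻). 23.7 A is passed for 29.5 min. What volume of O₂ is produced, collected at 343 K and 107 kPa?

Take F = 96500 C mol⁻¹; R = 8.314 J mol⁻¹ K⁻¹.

Q = I·t = 23.70 A × 1770.0 s = 41950 C.
n(e⁻) = Q/F = 41950 / 96500 = 0.4347 mol.
4 electrons are transferred per O₂ molecule, so n(O₂) = 0.4347 / 4 = 0.1087 mol.
V = nRT/P = (0.1087 × 8.314 × 343) / (107 × 10³ Pa) = 0.00290 m³ = 2.90 L.

2.90 L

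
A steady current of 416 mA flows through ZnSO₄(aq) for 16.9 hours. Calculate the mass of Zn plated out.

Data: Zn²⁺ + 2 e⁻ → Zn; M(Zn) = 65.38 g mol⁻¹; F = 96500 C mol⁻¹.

Q = I·t = 0.4160 A × 60840 s = 25310 C.
n(e⁻) = Q/F = 25310 / 96500 = 0.2623 mol.
Zn²⁺ + 2 e⁻ → Zn, so n(Zn) = n(e⁻)/2 = 0.1311 mol.
m = n·M = 0.1311 × 65.38 = 8.57 g.

8.57 g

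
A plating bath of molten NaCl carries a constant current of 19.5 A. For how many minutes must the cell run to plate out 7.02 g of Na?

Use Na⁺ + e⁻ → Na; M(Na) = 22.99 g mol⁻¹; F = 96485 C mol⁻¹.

25.2 min

n(Na) = m/M = 7.02 / 22.99 = 0.3054 mol.
Each Na atom requires 1 electron, so n(e⁻) = 1 × 0.3054 = 0.3054 mol.
Q = n(e⁻)·F = 0.3054 × 96485 = 29460 C.
t = Q/I = 29460 / 19.50 A = 1511 s = 25.2 min.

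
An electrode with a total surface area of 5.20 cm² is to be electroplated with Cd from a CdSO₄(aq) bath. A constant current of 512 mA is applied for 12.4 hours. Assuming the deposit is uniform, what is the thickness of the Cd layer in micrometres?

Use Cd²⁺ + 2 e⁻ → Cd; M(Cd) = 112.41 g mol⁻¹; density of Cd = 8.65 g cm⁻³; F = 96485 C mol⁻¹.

2960 μm

Q = I·t = 0.5120 × 44640 = 22860 C; n(e⁻) = 0.2369 mol.
n(Cd) = n(e⁻)/2 = 0.1184 mol, so m = 0.1184 × 112.41 = 13.31 g.
Volume = m/ρ = 13.31 / 8.65 = 1.539 cm³.
Thickness = V/A = 1.539 / 5.20 = 0.296 cm = 2960 μm.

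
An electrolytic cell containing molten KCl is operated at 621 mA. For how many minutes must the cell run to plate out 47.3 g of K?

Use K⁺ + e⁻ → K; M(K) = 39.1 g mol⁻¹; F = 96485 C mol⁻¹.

3130 min

n(K) = m/M = 47.3 / 39.1 = 1.210 mol.
Each K atom requires 1 electron, so n(e⁻) = 1 × 1.210 = 1.210 mol.
Q = n(e⁻)·F = 1.210 × 96485 = 116700 C.
t = Q/I = 116700 / 0.6210 A = 188000 s = 3130 min.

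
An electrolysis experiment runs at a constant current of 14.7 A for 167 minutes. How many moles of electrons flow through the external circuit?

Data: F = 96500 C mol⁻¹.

1.53 mol

Q = I·t = 14.70 A × 10020 s = 147300 C.
n(e⁻) = Q/F = 147300 / 96500 = 1.53 mol.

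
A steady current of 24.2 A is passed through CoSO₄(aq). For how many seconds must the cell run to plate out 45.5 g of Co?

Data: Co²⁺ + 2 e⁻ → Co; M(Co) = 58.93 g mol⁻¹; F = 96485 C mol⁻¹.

6160 s

n(Co) = m/M = 45.5 / 58.93 = 0.7721 mol.
Each Co atom requires 2 electrons, so n(e⁻) = 2 × 0.7721 = 1.544 mol.
Q = n(e⁻)·F = 1.544 × 96485 = 149000 C.
t = Q/I = 149000 / 24.20 A = 6157 s.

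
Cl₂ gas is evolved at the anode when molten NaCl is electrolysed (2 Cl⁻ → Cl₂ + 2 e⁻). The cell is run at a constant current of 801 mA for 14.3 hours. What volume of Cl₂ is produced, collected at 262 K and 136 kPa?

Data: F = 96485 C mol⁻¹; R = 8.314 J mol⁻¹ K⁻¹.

Q = I·t = 0.8010 A × 51480 s = 41240 C.
n(e⁻) = Q/F = 41240 / 96485 = 0.4274 mol.
2 electrons are transferred per Cl₂ molecule, so n(Cl₂) = 0.4274 / 2 = 0.2137 mol.
V = nRT/P = (0.2137 × 8.314 × 262) / (136 × 10³ Pa) = 0.00342 m³ = 3.42 L.

3.42 L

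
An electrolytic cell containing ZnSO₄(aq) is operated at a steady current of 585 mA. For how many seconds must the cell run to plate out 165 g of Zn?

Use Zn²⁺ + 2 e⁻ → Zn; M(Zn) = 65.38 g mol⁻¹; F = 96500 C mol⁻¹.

n(Zn) = m/M = 165 / 65.38 = 2.524 mol.
Each Zn atom requires 2 electrons, so n(e⁻) = 2 × 2.524 = 5.047 mol.
Q = n(e⁻)·F = 5.047 × 96500 = 487100 C.
t = Q/I = 487100 / 0.5850 A = 832600 s.

8.33 × 10⁵ s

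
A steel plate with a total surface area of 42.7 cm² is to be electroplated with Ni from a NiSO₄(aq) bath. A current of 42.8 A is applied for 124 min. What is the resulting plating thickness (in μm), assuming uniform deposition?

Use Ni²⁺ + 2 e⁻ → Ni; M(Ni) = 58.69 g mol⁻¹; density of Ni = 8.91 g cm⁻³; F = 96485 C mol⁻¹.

Q = I·t = 42.80 × 7440.0 = 318400 C; n(e⁻) = 3.300 mol.
n(Ni) = n(e⁻)/2 = 1.650 mol, so m = 1.650 × 58.69 = 96.85 g.
Volume = m/ρ = 96.85 / 8.91 = 10.87 cm³.
Thickness = V/A = 10.87 / 42.7 = 0.255 cm = 2550 μm.

2550 μm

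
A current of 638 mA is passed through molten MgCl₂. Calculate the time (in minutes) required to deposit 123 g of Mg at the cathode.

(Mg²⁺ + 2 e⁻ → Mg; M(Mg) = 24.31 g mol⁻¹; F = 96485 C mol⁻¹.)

n(Mg) = m/M = 123 / 24.31 = 5.060 mol.
Each Mg atom requires 2 electrons, so n(e⁻) = 2 × 5.060 = 10.12 mol.
Q = n(e⁻)·F = 10.12 × 96485 = 976400 C.
t = Q/I = 976400 / 0.6380 A = 1530000 s = 25500 min.

25500 min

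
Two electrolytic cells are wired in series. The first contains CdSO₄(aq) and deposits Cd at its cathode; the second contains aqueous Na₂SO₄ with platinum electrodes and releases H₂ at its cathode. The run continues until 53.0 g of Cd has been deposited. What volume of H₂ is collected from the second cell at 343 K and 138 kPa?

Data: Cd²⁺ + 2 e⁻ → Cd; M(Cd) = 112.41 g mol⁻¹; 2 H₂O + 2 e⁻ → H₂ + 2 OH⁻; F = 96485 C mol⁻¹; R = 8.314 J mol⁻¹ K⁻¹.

9.74 L

n(Cd) = 53.0 / 112.41 = 0.4715 mol, so n(e⁻) = 2 × 0.4715 = 0.9430 mol.
The cells are in series, so the same 0.9430 mol of electrons passes through the second cell.
2 H₂O + 2 e⁻ → H₂ + 2 OH⁻ — 2 mol e⁻ per mol H₂, so n(H₂) = 0.9430/2 = 0.4715 mol.
V = nRT/P = (0.4715 × 8.314 × 343) / (138 × 10³) = 0.00974 m³ = 9.74 L.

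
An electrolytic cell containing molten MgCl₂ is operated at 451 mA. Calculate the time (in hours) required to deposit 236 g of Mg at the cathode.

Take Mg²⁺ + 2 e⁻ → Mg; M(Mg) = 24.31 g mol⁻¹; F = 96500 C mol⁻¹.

n(Mg) = m/M = 236 / 24.31 = 9.708 mol.
Each Mg atom requires 2 electrons, so n(e⁻) = 2 × 9.708 = 19.42 mol.
Q = n(e⁻)·F = 19.42 × 96500 = 1874000 C.
t = Q/I = 1874000 / 0.4510 A = 4154000 s = 1150 h.

1150 h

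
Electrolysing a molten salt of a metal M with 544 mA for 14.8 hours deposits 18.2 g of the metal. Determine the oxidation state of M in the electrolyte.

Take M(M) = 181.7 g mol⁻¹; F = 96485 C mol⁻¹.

Q = I·t = 0.5440 A × 53280 s = 28980 C, so n(e⁻) = 28980/96485 = 0.3004 mol.
n(M) deposited = 18.2 / 181.7 = 0.1002 mol.
Electrons per atom = n(e⁻)/n(M) = 0.3004 / 0.1002 = 3.00 ≈ 3, so the ion is M³⁺.

+3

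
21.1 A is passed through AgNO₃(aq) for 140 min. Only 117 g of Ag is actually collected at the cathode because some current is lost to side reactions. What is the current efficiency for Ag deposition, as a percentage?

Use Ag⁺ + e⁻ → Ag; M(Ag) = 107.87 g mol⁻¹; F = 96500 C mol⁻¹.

59.1 %

Q = I·t = 21.10 × 8400.0 = 177200 C; n(e⁻) = 177200/96500 = 1.837 mol.
Theoretical n(Ag) = n(e⁻)/1 = 1.837 mol, i.e. m_theo = 1.837 × 107.87 = 198.1 g.
Efficiency = m_actual / m_theo = 117 / 198.1 = 59.1 %.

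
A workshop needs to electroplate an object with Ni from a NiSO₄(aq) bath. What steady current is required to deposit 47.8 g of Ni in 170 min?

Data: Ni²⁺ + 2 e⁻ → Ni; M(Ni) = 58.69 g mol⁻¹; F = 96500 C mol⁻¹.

n(Ni) = 47.8 / 58.69 = 0.8144 mol.
n(e⁻) = 2 × 0.8144 = 1.629 mol.
Q = n(e⁻)·F = 1.629 × 96500 = 157200 C.
I = Q/t = 157200 / 10200 s = 15.4 A.

15.4 A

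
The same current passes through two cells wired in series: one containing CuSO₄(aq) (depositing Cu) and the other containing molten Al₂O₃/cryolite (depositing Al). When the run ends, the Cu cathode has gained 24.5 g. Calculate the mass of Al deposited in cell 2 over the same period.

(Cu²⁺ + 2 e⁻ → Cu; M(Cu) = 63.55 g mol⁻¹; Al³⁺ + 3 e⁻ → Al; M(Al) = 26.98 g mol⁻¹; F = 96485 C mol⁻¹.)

6.93 g

n(Cu) = 24.5 / 63.55 = 0.3855 mol.
Since Cu²⁺ + 2 e⁻ → Cu, n(e⁻) passed = 2 × 0.3855 = 0.7710 mol.
Cells in series carry the same charge, so the same 0.7710 mol of electrons passes through cell 2.
Al³⁺ + 3 e⁻ → Al, so n(Al) = 0.7710 / 3 = 0.2570 mol.
m(Al) = 0.2570 × 26.98 = 6.93 g.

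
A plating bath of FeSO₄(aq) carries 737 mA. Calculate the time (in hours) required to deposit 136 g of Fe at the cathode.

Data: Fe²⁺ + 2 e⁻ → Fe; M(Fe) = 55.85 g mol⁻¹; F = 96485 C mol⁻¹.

n(Fe) = m/M = 136 / 55.85 = 2.435 mol.
Each Fe atom requires 2 electrons, so n(e⁻) = 2 × 2.435 = 4.870 mol.
Q = n(e⁻)·F = 4.870 × 96485 = 469900 C.
t = Q/I = 469900 / 0.7370 A = 637600 s = 177 h.

177 h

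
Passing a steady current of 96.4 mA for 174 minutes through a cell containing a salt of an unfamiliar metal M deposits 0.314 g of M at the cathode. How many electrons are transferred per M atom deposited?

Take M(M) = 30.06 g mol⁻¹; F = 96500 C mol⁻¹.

Q = I·t = 0.09640 A × 10440 s = 1006 C, so n(e⁻) = 1006/96500 = 0.01043 mol.
n(M) deposited = 0.314 / 30.06 = 0.01045 mol.
Electrons per atom = n(e⁻)/n(M) = 0.01043 / 0.01045 = 0.998 ≈ 1, so the ion is M⁺.

1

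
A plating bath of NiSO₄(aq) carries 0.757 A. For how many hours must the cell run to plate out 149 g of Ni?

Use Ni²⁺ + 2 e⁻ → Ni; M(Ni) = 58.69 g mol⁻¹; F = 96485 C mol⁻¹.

n(Ni) = m/M = 149 / 58.69 = 2.539 mol.
Each Ni atom requires 2 electrons, so n(e⁻) = 2 × 2.539 = 5.078 mol.
Q = n(e⁻)·F = 5.078 × 96485 = 489900 C.
t = Q/I = 489900 / 0.7570 A = 647200 s = 180 h.

180 h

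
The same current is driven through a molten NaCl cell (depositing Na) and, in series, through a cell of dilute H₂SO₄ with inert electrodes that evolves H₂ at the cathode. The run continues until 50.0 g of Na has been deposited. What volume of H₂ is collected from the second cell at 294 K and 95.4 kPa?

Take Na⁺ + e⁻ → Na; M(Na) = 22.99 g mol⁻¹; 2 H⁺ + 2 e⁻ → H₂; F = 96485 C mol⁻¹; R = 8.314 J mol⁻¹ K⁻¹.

27.9 L

n(Na) = 50.0 / 22.99 = 2.175 mol, so n(e⁻) = 1 × 2.175 = 2.175 mol.
The cells are in series, so the same 2.175 mol of electrons passes through the second cell.
2 H⁺ + 2 e⁻ → H₂ — 2 mol e⁻ per mol H₂, so n(H₂) = 2.175/2 = 1.087 mol.
V = nRT/P = (1.087 × 8.314 × 294) / (95.4 × 10³) = 0.0279 m³ = 27.9 L.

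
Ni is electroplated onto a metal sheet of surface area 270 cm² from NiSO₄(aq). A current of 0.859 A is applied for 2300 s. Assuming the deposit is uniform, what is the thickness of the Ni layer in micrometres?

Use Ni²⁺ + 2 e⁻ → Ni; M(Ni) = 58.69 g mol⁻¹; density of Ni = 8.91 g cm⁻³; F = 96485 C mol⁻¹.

Q = I·t = 0.8590 × 2300.0 = 1976 C; n(e⁻) = 0.02048 mol.
n(Ni) = n(e⁻)/2 = 0.01024 mol, so m = 0.01024 × 58.69 = 0.6009 g.
Volume = m/ρ = 0.6009 / 8.91 = 0.06744 cm³.
Thickness = V/A = 0.06744 / 270 = 2.50 × 10⁻⁴ cm = 2.50 μm.

2.50 μm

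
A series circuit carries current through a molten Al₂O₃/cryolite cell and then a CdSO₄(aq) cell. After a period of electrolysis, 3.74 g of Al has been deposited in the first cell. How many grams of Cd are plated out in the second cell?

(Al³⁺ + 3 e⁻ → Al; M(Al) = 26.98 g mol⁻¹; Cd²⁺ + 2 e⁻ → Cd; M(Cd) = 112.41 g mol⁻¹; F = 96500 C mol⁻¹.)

23.4 g

n(Al) = 3.74 / 26.98 = 0.1386 mol.
Since Al³⁺ + 3 e⁻ → Al, n(e⁻) passed = 3 × 0.1386 = 0.4159 mol.
Cells in series carry the same charge, so the same 0.4159 mol of electrons passes through cell 2.
Cd²⁺ + 2 e⁻ → Cd, so n(Cd) = 0.4159 / 2 = 0.2079 mol.
m(Cd) = 0.2079 × 112.41 = 23.4 g.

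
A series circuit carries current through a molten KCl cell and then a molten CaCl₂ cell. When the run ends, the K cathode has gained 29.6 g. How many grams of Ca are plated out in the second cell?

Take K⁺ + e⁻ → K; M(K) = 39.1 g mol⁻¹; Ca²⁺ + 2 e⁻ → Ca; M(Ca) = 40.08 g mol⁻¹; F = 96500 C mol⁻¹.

15.2 g

n(K) = 29.6 / 39.1 = 0.7570 mol.
Since K⁺ + e⁻ → K, n(e⁻) passed = 1 × 0.7570 = 0.7570 mol.
Cells in series carry the same charge, so the same 0.7570 mol of electrons passes through cell 2.
Ca²⁺ + 2 e⁻ → Ca, so n(Ca) = 0.7570 / 2 = 0.3785 mol.
m(Ca) = 0.3785 × 40.08 = 15.2 g.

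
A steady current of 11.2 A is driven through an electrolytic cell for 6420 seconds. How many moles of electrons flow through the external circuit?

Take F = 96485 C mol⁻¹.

0.745 mol

Q = I·t = 11.20 A × 6420.0 s = 71900 C.
n(e⁻) = Q/F = 71900 / 96485 = 0.745 mol.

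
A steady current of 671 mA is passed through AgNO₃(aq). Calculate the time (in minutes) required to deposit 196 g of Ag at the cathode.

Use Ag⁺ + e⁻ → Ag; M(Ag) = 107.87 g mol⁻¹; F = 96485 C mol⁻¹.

n(Ag) = m/M = 196 / 107.87 = 1.817 mol.
Each Ag atom requires 1 electron, so n(e⁻) = 1 × 1.817 = 1.817 mol.
Q = n(e⁻)·F = 1.817 × 96485 = 175300 C.
t = Q/I = 175300 / 0.6710 A = 261300 s = 4350 min.

4350 min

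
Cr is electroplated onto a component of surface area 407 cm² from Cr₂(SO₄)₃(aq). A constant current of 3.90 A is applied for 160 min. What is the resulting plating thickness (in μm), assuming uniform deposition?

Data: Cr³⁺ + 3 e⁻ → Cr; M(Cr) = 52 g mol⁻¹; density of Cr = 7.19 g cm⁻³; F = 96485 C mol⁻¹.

Q = I·t = 3.900 × 9600.0 = 37440 C; n(e⁻) = 0.3880 mol.
n(Cr) = n(e⁻)/3 = 0.1293 mol, so m = 0.1293 × 52 = 6.726 g.
Volume = m/ρ = 6.726 / 7.19 = 0.9355 cm³.
Thickness = V/A = 0.9355 / 407 = 0.00230 cm = 23.0 μm.

23.0 μm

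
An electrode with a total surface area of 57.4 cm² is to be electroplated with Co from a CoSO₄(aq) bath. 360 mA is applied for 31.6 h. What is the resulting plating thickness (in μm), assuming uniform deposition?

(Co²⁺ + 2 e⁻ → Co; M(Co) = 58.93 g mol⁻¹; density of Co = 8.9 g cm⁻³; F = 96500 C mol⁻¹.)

Q = I·t = 0.3600 × 113760 = 40950 C; n(e⁻) = 0.4244 mol.
n(Co) = n(e⁻)/2 = 0.2122 mol, so m = 0.2122 × 58.93 = 12.50 g.
Volume = m/ρ = 12.50 / 8.9 = 1.405 cm³.
Thickness = V/A = 1.405 / 57.4 = 0.0245 cm = 245 μm.

245 μm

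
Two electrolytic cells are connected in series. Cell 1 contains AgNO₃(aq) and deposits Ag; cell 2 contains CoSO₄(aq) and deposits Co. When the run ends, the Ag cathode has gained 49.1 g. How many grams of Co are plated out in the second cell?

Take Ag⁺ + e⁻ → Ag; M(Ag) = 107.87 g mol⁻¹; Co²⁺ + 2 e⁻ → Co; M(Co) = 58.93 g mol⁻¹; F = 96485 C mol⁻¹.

n(Ag) = 49.1 / 107.87 = 0.4552 mol.
Since Ag⁺ + e⁻ → Ag, n(e⁻) passed = 1 × 0.4552 = 0.4552 mol.
Cells in series carry the same charge, so the same 0.4552 mol of electrons passes through cell 2.
Co²⁺ + 2 e⁻ → Co, so n(Co) = 0.4552 / 2 = 0.2276 mol.
m(Co) = 0.2276 × 58.93 = 13.4 g.

13.4 g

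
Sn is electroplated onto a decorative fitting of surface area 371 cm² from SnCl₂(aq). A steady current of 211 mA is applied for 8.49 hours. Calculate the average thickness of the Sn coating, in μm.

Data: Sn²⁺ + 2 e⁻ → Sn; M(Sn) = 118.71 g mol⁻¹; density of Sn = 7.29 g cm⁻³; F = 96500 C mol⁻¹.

14.7 μm

Q = I·t = 0.2110 × 30564 = 6449 C; n(e⁻) = 0.06683 mol.
n(Sn) = n(e⁻)/2 = 0.03341 mol, so m = 0.03341 × 118.71 = 3.967 g.
Volume = m/ρ = 3.967 / 7.29 = 0.5441 cm³.
Thickness = V/A = 0.5441 / 371 = 0.00147 cm = 14.7 μm.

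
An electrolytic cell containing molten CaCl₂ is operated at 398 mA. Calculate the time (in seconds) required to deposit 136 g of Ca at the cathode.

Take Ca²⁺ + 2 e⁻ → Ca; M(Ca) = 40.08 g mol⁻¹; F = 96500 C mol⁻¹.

1.65 × 10⁶ s

n(Ca) = m/M = 136 / 40.08 = 3.393 mol.
Each Ca atom requires 2 electrons, so n(e⁻) = 2 × 3.393 = 6.786 mol.
Q = n(e⁻)·F = 6.786 × 96500 = 654900 C.
t = Q/I = 654900 / 0.3980 A = 1645000 s.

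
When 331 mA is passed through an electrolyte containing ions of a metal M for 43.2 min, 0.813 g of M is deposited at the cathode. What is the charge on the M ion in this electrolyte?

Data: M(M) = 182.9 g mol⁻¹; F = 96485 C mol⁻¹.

Q = I·t = 0.3310 A × 2592.0 s = 858.0 C, so n(e⁻) = 858.0/96485 = 0.008892 mol.
n(M) deposited = 0.813 / 182.9 = 0.004445 mol.
Electrons per atom = n(e⁻)/n(M) = 0.008892 / 0.004445 = 2.00 ≈ 2, so the ion is M²⁺.

+2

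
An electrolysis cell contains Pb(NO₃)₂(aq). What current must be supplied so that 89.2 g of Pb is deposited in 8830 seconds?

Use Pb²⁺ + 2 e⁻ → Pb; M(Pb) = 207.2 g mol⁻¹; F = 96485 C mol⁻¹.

n(Pb) = 89.2 / 207.2 = 0.4305 mol.
n(e⁻) = 2 × 0.4305 = 0.8610 mol.
Q = n(e⁻)·F = 0.8610 × 96485 = 83070 C.
I = Q/t = 83070 / 8830.0 s = 9.41 A.

9.41 A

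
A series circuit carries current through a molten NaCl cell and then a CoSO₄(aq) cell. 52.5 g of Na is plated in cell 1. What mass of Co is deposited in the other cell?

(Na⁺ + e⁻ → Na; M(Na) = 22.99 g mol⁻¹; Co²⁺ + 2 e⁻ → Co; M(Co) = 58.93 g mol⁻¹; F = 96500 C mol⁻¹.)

n(Na) = 52.5 / 22.99 = 2.284 mol.
Since Na⁺ + e⁻ → Na, n(e⁻) passed = 1 × 2.284 = 2.284 mol.
Cells in series carry the same charge, so the same 2.284 mol of electrons passes through cell 2.
Co²⁺ + 2 e⁻ → Co, so n(Co) = 2.284 / 2 = 1.142 mol.
m(Co) = 1.142 × 58.93 = 67.3 g.

67.3 g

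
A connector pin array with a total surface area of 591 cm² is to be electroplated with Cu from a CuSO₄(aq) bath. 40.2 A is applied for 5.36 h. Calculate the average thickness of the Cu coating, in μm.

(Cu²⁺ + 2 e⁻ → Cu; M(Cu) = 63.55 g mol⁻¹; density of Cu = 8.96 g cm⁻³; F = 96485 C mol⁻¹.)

Q = I·t = 40.20 × 19296 = 775700 C; n(e⁻) = 8.040 mol.
n(Cu) = n(e⁻)/2 = 4.020 mol, so m = 4.020 × 63.55 = 255.5 g.
Volume = m/ρ = 255.5 / 8.96 = 28.51 cm³.
Thickness = V/A = 28.51 / 591 = 0.0482 cm = 482 μm.

482 μm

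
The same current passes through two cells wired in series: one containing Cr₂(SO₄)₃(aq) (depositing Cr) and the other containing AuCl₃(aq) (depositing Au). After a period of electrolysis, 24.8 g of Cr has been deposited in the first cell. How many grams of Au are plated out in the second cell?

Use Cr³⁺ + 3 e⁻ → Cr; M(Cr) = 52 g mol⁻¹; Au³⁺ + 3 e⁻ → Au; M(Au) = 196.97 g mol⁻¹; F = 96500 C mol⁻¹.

n(Cr) = 24.8 / 52 = 0.4769 mol.
Since Cr³⁺ + 3 e⁻ → Cr, n(e⁻) passed = 3 × 0.4769 = 1.431 mol.
Cells in series carry the same charge, so the same 1.431 mol of electrons passes through cell 2.
Au³⁺ + 3 e⁻ → Au, so n(Au) = 1.431 / 3 = 0.4769 mol.
m(Au) = 0.4769 × 196.97 = 93.9 g.

93.9 g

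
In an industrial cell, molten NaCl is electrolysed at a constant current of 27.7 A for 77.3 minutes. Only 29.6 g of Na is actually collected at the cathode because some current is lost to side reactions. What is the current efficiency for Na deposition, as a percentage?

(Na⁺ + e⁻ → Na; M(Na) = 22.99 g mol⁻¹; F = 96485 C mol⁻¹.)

96.7 %

Q = I·t = 27.70 × 4638.0 = 128500 C; n(e⁻) = 128500/96485 = 1.332 mol.
Theoretical n(Na) = n(e⁻)/1 = 1.332 mol, i.e. m_theo = 1.332 × 22.99 = 30.61 g.
Efficiency = m_actual / m_theo = 29.6 / 30.61 = 96.7 %.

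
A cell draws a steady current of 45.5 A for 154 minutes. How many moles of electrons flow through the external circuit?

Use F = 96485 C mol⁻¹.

Q = I·t = 45.50 A × 9240.0 s = 420400 C.
n(e⁻) = Q/F = 420400 / 96485 = 4.36 mol.

4.36 mol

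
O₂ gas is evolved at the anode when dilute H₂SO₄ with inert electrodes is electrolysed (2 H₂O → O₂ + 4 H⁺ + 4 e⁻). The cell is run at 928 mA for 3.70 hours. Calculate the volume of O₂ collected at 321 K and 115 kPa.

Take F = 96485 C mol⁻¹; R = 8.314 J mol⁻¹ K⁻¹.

Q = I·t = 0.9280 A × 13320 s = 12360 C.
n(e⁻) = Q/F = 12360 / 96485 = 0.1281 mol.
4 electrons are transferred per O₂ molecule, so n(O₂) = 0.1281 / 4 = 0.03203 mol.
V = nRT/P = (0.03203 × 8.314 × 321) / (115 × 10³ Pa) = 7.43 × 10⁻⁴ m³ = 0.743 L.

0.743 L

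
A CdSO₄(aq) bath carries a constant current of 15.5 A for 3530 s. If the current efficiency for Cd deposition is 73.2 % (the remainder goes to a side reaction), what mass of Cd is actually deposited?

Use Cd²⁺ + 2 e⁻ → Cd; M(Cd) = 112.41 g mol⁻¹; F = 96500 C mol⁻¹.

Q = I·t = 15.50 × 3530.0 = 54720 C.
n(e⁻) = 54720/96500 = 0.5670 mol; theoretically n(Cd) = 0.5670/2 = 0.2835 mol, m_theo = 31.87 g.
At 73.2 % efficiency, m_actual = 0.732 × 31.87 = 23.3 g.

23.3 g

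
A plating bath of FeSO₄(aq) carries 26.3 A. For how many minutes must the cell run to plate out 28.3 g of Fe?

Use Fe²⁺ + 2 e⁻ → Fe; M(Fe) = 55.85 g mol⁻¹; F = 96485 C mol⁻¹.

62.0 min

n(Fe) = m/M = 28.3 / 55.85 = 0.5067 mol.
Each Fe atom requires 2 electrons, so n(e⁻) = 2 × 0.5067 = 1.013 mol.
Q = n(e⁻)·F = 1.013 × 96485 = 97780 C.
t = Q/I = 97780 / 26.30 A = 3718 s = 62.0 min.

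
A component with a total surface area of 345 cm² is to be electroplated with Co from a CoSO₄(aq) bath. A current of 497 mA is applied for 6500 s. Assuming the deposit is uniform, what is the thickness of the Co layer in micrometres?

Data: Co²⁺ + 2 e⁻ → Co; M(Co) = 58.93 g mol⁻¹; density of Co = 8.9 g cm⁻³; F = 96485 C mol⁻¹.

3.21 μm

Q = I·t = 0.4970 × 6500.0 = 3230 C; n(e⁻) = 0.03348 mol.
n(Co) = n(e⁻)/2 = 0.01674 mol, so m = 0.01674 × 58.93 = 0.9865 g.
Volume = m/ρ = 0.9865 / 8.9 = 0.1108 cm³.
Thickness = V/A = 0.1108 / 345 = 3.21 × 10⁻⁴ cm = 3.21 μm.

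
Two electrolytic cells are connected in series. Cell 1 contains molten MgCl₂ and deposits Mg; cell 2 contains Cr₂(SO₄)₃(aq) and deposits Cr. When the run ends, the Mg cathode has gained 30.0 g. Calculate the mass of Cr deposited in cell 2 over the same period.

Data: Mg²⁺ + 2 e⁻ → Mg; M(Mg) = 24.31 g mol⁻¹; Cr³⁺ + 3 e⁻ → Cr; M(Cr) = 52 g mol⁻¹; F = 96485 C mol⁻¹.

42.8 g

n(Mg) = 30.0 / 24.31 = 1.234 mol.
Since Mg²⁺ + 2 e⁻ → Mg, n(e⁻) passed = 2 × 1.234 = 2.468 mol.
Cells in series carry the same charge, so the same 2.468 mol of electrons passes through cell 2.
Cr³⁺ + 3 e⁻ → Cr, so n(Cr) = 2.468 / 3 = 0.8227 mol.
m(Cr) = 0.8227 × 52 = 42.8 g.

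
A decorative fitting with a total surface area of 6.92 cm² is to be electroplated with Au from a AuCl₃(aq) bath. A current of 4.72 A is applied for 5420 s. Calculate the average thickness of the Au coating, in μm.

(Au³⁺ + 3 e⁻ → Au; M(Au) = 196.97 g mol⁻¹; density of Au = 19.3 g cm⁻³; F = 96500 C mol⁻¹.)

1300 μm

Q = I·t = 4.720 × 5420.0 = 25580 C; n(e⁻) = 0.2651 mol.
n(Au) = n(e⁻)/3 = 0.08837 mol, so m = 0.08837 × 196.97 = 17.41 g.
Volume = m/ρ = 17.41 / 19.3 = 0.9019 cm³.
Thickness = V/A = 0.9019 / 6.92 = 0.130 cm = 1300 μm.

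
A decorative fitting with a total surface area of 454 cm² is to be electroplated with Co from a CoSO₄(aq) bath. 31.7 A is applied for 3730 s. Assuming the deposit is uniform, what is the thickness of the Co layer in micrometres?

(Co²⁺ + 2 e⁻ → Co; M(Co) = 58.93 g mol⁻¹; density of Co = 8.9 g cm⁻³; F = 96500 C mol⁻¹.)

89.4 μm

Q = I·t = 31.70 × 3730.0 = 118200 C; n(e⁻) = 1.225 mol.
n(Co) = n(e⁻)/2 = 0.6126 mol, so m = 0.6126 × 58.93 = 36.10 g.
Volume = m/ρ = 36.10 / 8.9 = 4.057 cm³.
Thickness = V/A = 4.057 / 454 = 0.00894 cm = 89.4 μm.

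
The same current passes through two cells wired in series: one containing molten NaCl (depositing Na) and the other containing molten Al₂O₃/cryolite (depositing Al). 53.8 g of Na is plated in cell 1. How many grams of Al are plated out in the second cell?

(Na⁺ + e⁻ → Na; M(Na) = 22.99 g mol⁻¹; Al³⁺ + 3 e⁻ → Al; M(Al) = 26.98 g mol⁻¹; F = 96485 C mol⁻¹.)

21.0 g

n(Na) = 53.8 / 22.99 = 2.340 mol.
Since Na⁺ + e⁻ → Na, n(e⁻) passed = 1 × 2.340 = 2.340 mol.
Cells in series carry the same charge, so the same 2.340 mol of electrons passes through cell 2.
Al³⁺ + 3 e⁻ → Al, so n(Al) = 2.340 / 3 = 0.7800 mol.
m(Al) = 0.7800 × 26.98 = 21.0 g.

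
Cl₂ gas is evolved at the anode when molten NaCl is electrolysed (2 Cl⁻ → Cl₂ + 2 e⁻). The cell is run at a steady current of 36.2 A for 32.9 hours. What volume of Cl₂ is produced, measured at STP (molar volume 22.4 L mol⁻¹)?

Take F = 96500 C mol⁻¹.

498 L

Q = I·t = 36.20 A × 118440 s = 4288000 C.
n(e⁻) = Q/F = 4288000 / 96500 = 44.43 mol.
2 electrons are transferred per Cl₂ molecule, so n(Cl₂) = 44.43 / 2 = 22.22 mol.
V = n × V_m = 22.22 × 22.4 = 498 L.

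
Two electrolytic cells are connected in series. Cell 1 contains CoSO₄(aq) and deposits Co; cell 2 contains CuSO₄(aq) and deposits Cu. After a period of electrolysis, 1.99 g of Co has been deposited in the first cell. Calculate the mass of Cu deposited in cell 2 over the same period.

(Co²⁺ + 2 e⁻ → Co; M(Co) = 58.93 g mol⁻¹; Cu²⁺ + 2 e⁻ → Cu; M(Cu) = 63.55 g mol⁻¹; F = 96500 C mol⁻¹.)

n(Co) = 1.99 / 58.93 = 0.03377 mol.
Since Co²⁺ + 2 e⁻ → Co, n(e⁻) passed = 2 × 0.03377 = 0.06754 mol.
Cells in series carry the same charge, so the same 0.06754 mol of electrons passes through cell 2.
Cu²⁺ + 2 e⁻ → Cu, so n(Cu) = 0.06754 / 2 = 0.03377 mol.
m(Cu) = 0.03377 × 63.55 = 2.15 g.

2.15 g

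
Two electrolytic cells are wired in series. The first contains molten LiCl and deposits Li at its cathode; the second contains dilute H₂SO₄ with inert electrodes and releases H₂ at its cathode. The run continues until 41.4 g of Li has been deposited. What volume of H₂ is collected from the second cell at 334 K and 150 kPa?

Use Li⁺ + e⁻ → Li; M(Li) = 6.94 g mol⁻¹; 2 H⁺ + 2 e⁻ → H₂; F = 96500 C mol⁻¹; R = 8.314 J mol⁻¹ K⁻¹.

55.2 L

n(Li) = 41.4 / 6.94 = 5.965 mol, so n(e⁻) = 1 × 5.965 = 5.965 mol.
The cells are in series, so the same 5.965 mol of electrons passes through the second cell.
2 H⁺ + 2 e⁻ → H₂ — 2 mol e⁻ per mol H₂, so n(H₂) = 5.965/2 = 2.983 mol.
V = nRT/P = (2.983 × 8.314 × 334) / (150 × 10³) = 0.0552 m³ = 55.2 L.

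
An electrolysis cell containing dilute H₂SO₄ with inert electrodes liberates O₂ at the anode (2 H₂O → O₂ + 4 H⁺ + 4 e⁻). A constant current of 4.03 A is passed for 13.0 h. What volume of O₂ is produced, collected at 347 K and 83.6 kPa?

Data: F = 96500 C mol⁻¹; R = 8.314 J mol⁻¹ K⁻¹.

Q = I·t = 4.030 A × 46800 s = 188600 C.
n(e⁻) = Q/F = 188600 / 96500 = 1.954 mol.
4 electrons are transferred per O₂ molecule, so n(O₂) = 1.954 / 4 = 0.4886 mol.
V = nRT/P = (0.4886 × 8.314 × 347) / (83.6 × 10³ Pa) = 0.0169 m³ = 16.9 L.

16.9 L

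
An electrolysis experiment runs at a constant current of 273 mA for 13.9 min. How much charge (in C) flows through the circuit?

228 C

Q = I·t = 0.2730 A × 834.00 s = 228 C.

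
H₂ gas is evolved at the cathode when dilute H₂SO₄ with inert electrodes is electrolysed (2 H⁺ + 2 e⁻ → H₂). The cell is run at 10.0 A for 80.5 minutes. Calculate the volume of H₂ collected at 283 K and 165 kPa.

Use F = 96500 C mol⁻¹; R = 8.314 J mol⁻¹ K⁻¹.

Q = I·t = 10.00 A × 4830.0 s = 48300 C.
n(e⁻) = Q/F = 48300 / 96500 = 0.5005 mol.
2 electrons are transferred per H₂ molecule, so n(H₂) = 0.5005 / 2 = 0.2503 mol.
V = nRT/P = (0.2503 × 8.314 × 283) / (165 × 10³ Pa) = 0.00357 m³ = 3.57 L.

3.57 L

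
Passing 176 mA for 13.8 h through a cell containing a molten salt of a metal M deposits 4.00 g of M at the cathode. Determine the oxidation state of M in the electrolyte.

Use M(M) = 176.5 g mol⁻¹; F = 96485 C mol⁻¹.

+4

Q = I·t = 0.1760 A × 49680 s = 8744 C, so n(e⁻) = 8744/96485 = 0.09062 mol.
n(M) deposited = 4.00 / 176.5 = 0.02266 mol.
Electrons per atom = n(e⁻)/n(M) = 0.09062 / 0.02266 = 4.00 ≈ 4, so the ion is M⁴⁺.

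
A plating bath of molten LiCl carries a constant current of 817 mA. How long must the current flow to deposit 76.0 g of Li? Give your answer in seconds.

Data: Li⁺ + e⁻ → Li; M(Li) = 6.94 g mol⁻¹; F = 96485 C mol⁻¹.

n(Li) = m/M = 76.0 / 6.94 = 10.95 mol.
Each Li atom requires 1 electron, so n(e⁻) = 1 × 10.95 = 10.95 mol.
Q = n(e⁻)·F = 10.95 × 96485 = 1057000 C.
t = Q/I = 1057000 / 0.8170 A = 1293000 s.

1.29 × 10⁶ s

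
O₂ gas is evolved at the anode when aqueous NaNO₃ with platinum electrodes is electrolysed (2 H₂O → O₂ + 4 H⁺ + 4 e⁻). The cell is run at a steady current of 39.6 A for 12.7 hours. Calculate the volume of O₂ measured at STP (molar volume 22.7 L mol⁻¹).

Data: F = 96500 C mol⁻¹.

Q = I·t = 39.60 A × 45720 s = 1811000 C.
n(e⁻) = Q/F = 1811000 / 96500 = 18.76 mol.
4 electrons are transferred per O₂ molecule, so n(O₂) = 18.76 / 4 = 4.690 mol.
V = n × V_m = 4.690 × 22.7 = 106 L.

106 L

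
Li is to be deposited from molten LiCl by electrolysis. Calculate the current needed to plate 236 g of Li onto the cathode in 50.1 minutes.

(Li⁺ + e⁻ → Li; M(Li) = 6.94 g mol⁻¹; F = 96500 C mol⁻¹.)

n(Li) = 236 / 6.94 = 34.01 mol.
n(e⁻) = 1 × 34.01 = 34.01 mol.
Q = n(e⁻)·F = 34.01 × 96500 = 3282000 C.
I = Q/t = 3282000 / 3006.0 s = 1090 A.

1090 A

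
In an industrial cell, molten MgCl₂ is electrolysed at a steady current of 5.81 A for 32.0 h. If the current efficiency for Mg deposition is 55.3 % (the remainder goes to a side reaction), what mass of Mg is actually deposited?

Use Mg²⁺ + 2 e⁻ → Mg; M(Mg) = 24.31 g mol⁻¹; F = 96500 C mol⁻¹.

Q = I·t = 5.810 × 115200 = 669300 C.
n(e⁻) = 669300/96500 = 6.936 mol; theoretically n(Mg) = 6.936/2 = 3.468 mol, m_theo = 84.31 g.
At 55.3 % efficiency, m_actual = 0.553 × 84.31 = 46.6 g.

46.6 g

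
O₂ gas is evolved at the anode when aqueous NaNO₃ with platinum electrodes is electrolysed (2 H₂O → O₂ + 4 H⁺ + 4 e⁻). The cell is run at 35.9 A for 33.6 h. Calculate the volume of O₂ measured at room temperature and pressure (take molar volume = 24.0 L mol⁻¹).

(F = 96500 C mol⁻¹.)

270 L

Q = I·t = 35.90 A × 120960 s = 4342000 C.
n(e⁻) = Q/F = 4342000 / 96500 = 45.00 mol.
4 electrons are transferred per O₂ molecule, so n(O₂) = 45.00 / 4 = 11.25 mol.
V = n × V_m = 11.25 × 24.0 = 270 L.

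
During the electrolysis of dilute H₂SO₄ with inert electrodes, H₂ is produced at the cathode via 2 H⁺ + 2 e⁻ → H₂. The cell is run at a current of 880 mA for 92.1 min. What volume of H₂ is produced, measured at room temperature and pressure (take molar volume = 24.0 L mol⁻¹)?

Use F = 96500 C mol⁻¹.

Q = I·t = 0.8800 A × 5526.0 s = 4863 C.
n(e⁻) = Q/F = 4863 / 96500 = 0.05039 mol.
2 electrons are transferred per H₂ molecule, so n(H₂) = 0.05039 / 2 = 0.02520 mol.
V = n × V_m = 0.02520 × 24.0 = 0.605 L.

0.605 L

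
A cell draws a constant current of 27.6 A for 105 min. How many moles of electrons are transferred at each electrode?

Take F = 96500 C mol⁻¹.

1.80 mol

Q = I·t = 27.60 A × 6300.0 s = 173900 C.
n(e⁻) = Q/F = 173900 / 96500 = 1.80 mol.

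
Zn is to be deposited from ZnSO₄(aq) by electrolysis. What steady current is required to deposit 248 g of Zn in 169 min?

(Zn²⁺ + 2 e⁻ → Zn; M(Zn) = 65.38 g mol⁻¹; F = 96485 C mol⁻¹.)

72.2 A

n(Zn) = 248 / 65.38 = 3.793 mol.
n(e⁻) = 2 × 3.793 = 7.586 mol.
Q = n(e⁻)·F = 7.586 × 96485 = 732000 C.
I = Q/t = 732000 / 10140 s = 72.2 A.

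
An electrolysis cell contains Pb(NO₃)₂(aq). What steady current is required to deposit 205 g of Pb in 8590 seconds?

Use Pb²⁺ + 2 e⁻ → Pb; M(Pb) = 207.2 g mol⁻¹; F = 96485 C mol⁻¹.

n(Pb) = 205 / 207.2 = 0.9894 mol.
n(e⁻) = 2 × 0.9894 = 1.979 mol.
Q = n(e⁻)·F = 1.979 × 96485 = 190900 C.
I = Q/t = 190900 / 8590.0 s = 22.2 A.

22.2 A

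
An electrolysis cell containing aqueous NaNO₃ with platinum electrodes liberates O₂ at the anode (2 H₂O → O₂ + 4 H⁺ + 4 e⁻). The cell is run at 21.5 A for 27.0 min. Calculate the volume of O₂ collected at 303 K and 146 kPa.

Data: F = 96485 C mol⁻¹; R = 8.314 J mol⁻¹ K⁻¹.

1.56 L

Q = I·t = 21.50 A × 1620.0 s = 34830 C.
n(e⁻) = Q/F = 34830 / 96485 = 0.3610 mol.
4 electrons are transferred per O₂ molecule, so n(O₂) = 0.3610 / 4 = 0.09025 mol.
V = nRT/P = (0.09025 × 8.314 × 303) / (146 × 10³ Pa) = 0.00156 m³ = 1.56 L.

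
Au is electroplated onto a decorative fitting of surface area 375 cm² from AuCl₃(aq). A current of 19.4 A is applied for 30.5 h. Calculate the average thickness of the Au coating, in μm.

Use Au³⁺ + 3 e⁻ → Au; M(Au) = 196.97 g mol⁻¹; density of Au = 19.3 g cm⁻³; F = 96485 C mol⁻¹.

Q = I·t = 19.40 × 109800 = 2130000 C; n(e⁻) = 22.08 mol.
n(Au) = n(e⁻)/3 = 7.359 mol, so m = 7.359 × 196.97 = 1450 g.
Volume = m/ρ = 1450 / 19.3 = 75.10 cm³.
Thickness = V/A = 75.10 / 375 = 0.200 cm = 2000 μm.

2000 μm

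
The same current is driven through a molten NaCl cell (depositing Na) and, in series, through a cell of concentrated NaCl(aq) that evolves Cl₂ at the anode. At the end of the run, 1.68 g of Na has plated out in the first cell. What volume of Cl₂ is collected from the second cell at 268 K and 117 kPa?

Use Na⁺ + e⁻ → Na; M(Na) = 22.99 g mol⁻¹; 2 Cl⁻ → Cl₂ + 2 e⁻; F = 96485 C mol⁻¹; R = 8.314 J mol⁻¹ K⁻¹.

n(Na) = 1.68 / 22.99 = 0.07308 mol, so n(e⁻) = 1 × 0.07308 = 0.07308 mol.
The cells are in series, so the same 0.07308 mol of electrons passes through the second cell.
2 Cl⁻ → Cl₂ + 2 e⁻ — 2 mol e⁻ per mol Cl₂, so n(Cl₂) = 0.07308/2 = 0.03654 mol.
V = nRT/P = (0.03654 × 8.314 × 268) / (117 × 10³) = 6.96 × 10⁻⁴ m³ = 0.696 L.

0.696 L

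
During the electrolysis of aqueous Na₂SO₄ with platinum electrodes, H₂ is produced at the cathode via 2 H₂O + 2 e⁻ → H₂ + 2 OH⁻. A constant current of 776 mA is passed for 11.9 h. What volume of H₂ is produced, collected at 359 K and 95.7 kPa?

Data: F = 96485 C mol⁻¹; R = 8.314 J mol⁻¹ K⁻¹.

Q = I·t = 0.7760 A × 42840 s = 33240 C.
n(e⁻) = Q/F = 33240 / 96485 = 0.3445 mol.
2 electrons are transferred per H₂ molecule, so n(H₂) = 0.3445 / 2 = 0.1723 mol.
V = nRT/P = (0.1723 × 8.314 × 359) / (95.7 × 10³ Pa) = 0.00537 m³ = 5.37 L.

5.37 L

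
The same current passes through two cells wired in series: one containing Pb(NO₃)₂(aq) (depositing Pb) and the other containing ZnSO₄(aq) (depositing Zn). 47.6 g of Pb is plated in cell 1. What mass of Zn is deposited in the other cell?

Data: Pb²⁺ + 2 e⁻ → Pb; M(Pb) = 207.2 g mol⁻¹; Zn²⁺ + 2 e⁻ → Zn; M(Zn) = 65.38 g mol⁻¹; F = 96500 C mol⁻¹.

n(Pb) = 47.6 / 207.2 = 0.2297 mol.
Since Pb²⁺ + 2 e⁻ → Pb, n(e⁻) passed = 2 × 0.2297 = 0.4595 mol.
Cells in series carry the same charge, so the same 0.4595 mol of electrons passes through cell 2.
Zn²⁺ + 2 e⁻ → Zn, so n(Zn) = 0.4595 / 2 = 0.2297 mol.
m(Zn) = 0.2297 × 65.38 = 15.0 g.

15.0 g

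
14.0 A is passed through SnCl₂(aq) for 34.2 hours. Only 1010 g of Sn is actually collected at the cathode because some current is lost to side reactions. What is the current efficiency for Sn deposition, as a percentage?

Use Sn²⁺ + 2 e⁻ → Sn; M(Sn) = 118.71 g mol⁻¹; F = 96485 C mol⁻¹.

Q = I·t = 14.00 × 123120 = 1724000 C; n(e⁻) = 1724000/96485 = 17.86 mol.
Theoretical n(Sn) = n(e⁻)/2 = 8.932 mol, i.e. m_theo = 8.932 × 118.71 = 1060 g.
Efficiency = m_actual / m_theo = 1010 / 1060 = 95.3 %.

95.3 %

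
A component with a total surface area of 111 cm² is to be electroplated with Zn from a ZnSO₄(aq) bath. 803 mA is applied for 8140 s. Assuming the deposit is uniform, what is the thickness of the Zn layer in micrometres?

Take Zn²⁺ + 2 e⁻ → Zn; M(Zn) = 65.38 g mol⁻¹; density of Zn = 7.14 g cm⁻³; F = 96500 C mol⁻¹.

27.9 μm

Q = I·t = 0.8030 × 8140.0 = 6536 C; n(e⁻) = 0.06773 mol.
n(Zn) = n(e⁻)/2 = 0.03387 mol, so m = 0.03387 × 65.38 = 2.214 g.
Volume = m/ρ = 2.214 / 7.14 = 0.3101 cm³.
Thickness = V/A = 0.3101 / 111 = 0.00279 cm = 27.9 μm.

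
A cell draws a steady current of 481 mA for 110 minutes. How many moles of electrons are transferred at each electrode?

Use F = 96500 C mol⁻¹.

Q = I·t = 0.4810 A × 6600.0 s = 3175 C.
n(e⁻) = Q/F = 3175 / 96500 = 0.0329 mol.

0.0329 mol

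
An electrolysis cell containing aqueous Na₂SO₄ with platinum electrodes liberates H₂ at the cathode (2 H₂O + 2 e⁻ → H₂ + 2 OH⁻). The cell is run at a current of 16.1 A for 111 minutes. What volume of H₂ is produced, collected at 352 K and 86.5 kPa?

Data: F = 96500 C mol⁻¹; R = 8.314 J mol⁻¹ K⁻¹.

Q = I·t = 16.10 A × 6660.0 s = 107200 C.
n(e⁻) = Q/F = 107200 / 96500 = 1.111 mol.
2 electrons are transferred per H₂ molecule, so n(H₂) = 1.111 / 2 = 0.5556 mol.
V = nRT/P = (0.5556 × 8.314 × 352) / (86.5 × 10³ Pa) = 0.0188 m³ = 18.8 L.

18.8 L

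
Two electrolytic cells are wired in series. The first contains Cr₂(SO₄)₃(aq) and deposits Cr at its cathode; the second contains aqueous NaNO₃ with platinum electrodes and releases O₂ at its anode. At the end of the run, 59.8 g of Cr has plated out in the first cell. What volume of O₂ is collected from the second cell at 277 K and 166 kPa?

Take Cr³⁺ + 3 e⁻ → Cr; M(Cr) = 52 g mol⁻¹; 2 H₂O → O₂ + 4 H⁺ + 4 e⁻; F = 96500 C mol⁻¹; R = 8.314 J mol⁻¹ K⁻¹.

n(Cr) = 59.8 / 52 = 1.150 mol, so n(e⁻) = 3 × 1.150 = 3.450 mol.
The cells are in series, so the same 3.450 mol of electrons passes through the second cell.
2 H₂O → O₂ + 4 H⁺ + 4 e⁻ — 4 mol e⁻ per mol O₂, so n(O₂) = 3.450/4 = 0.8625 mol.
V = nRT/P = (0.8625 × 8.314 × 277) / (166 × 10³) = 0.0120 m³ = 12.0 L.

12.0 L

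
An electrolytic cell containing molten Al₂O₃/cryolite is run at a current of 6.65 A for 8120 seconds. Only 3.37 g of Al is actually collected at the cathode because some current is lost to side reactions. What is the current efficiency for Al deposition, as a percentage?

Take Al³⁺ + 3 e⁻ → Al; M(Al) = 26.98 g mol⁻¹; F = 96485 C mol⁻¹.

67.0 %

Q = I·t = 6.650 × 8120.0 = 54000 C; n(e⁻) = 54000/96485 = 0.5597 mol.
Theoretical n(Al) = n(e⁻)/3 = 0.1866 mol, i.e. m_theo = 0.1866 × 26.98 = 5.033 g.
Efficiency = m_actual / m_theo = 3.37 / 5.033 = 67.0 %.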